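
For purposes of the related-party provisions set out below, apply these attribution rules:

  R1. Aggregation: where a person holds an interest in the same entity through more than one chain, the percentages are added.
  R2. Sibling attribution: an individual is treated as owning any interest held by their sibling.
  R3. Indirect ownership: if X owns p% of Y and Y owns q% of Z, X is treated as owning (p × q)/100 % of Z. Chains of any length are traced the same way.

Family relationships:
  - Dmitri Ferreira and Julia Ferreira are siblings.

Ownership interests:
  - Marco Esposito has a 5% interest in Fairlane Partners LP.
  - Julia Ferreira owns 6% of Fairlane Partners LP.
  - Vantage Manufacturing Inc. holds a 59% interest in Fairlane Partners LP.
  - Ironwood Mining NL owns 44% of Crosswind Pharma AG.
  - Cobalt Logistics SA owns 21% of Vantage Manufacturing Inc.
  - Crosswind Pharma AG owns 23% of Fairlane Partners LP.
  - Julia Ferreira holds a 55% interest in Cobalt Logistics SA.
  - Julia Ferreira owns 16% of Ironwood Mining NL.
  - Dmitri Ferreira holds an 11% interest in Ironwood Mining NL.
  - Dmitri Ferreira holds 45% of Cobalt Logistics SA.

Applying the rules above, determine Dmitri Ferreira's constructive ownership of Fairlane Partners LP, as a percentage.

By sibling attribution (R2), Dmitri Ferreira is treated as also owning Julia Ferreira's interest in Cobalt Logistics SA, giving 45% + 55% = 100%.
By sibling attribution (R2), Dmitri Ferreira is treated as also owning Julia Ferreira's interest in Ironwood Mining NL, giving 11% + 16% = 27%.
By sibling attribution (R2), Dmitri Ferreira is treated as owning Julia Ferreira's 6% interest in Fairlane Partners LP.
Chain via Cobalt Logistics SA → Vantage Manufacturing Inc. (R3): 100% × 21% × 59% = 12.39% of Fairlane Partners LP.
Chain via Ironwood Mining NL → Crosswind Pharma AG (R3): 27% × 44% × 23% = 2.7324% of Fairlane Partners LP.
Direct interest in Fairlane Partners LP: 6%.
Aggregating (R1): 12.39% + 2.7324% + 6% = 21.1224%.

21.1224%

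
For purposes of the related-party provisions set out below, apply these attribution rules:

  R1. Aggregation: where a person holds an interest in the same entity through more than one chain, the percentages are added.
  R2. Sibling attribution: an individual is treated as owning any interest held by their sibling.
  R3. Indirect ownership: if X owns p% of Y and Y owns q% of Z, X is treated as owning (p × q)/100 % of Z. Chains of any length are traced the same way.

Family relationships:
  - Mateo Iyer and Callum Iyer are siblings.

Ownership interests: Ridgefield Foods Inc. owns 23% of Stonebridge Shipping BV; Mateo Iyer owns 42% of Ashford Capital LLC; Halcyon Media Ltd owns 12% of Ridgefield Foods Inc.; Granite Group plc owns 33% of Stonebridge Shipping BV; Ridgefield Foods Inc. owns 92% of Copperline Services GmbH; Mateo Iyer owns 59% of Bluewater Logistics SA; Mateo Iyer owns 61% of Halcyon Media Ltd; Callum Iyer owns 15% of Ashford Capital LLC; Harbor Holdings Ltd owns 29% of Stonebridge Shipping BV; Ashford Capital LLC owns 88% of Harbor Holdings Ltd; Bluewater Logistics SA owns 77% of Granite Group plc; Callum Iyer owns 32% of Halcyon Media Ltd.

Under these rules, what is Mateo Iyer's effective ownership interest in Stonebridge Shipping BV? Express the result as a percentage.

32.1051%

By sibling attribution (R2), Mateo Iyer is treated as also owning Callum Iyer's interest in Halcyon Media Ltd, giving 61% + 32% = 93%.
By sibling attribution (R2), Mateo Iyer is treated as also owning Callum Iyer's interest in Ashford Capital LLC, giving 42% + 15% = 57%.
Chain via Halcyon Media Ltd → Ridgefield Foods Inc. (R3): 93% × 12% × 23% = 2.5668% of Stonebridge Shipping BV.
Chain via Bluewater Logistics SA → Granite Group plc (R3): 59% × 77% × 33% = 14.9919% of Stonebridge Shipping BV.
Chain via Ashford Capital LLC → Harbor Holdings Ltd (R3): 57% × 88% × 29% = 14.5464% of Stonebridge Shipping BV.
Aggregating (R1): 2.5668% + 14.9919% + 14.5464% = 32.1051%.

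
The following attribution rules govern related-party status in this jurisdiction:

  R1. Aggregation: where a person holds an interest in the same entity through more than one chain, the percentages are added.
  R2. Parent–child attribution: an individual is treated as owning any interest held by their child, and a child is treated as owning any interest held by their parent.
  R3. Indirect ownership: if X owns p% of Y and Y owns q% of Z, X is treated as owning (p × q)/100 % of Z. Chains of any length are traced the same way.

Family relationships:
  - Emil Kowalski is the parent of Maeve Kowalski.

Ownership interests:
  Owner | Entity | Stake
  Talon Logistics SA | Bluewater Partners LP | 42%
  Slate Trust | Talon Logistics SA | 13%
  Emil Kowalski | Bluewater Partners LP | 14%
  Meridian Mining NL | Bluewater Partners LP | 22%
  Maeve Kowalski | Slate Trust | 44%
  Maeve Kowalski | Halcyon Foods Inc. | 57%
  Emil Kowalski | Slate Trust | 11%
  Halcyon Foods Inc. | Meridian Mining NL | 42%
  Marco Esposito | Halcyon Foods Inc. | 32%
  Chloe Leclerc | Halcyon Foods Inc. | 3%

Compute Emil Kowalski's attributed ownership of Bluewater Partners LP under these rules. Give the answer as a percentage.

22.2698%

By parent–child attribution (R2), Emil Kowalski is treated as also owning Maeve Kowalski's interest in Slate Trust, giving 11% + 44% = 55%.
By parent–child attribution (R2), Emil Kowalski is treated as owning Maeve Kowalski's 57% interest in Halcyon Foods Inc.
Chain via Slate Trust → Talon Logistics SA (R3): 55% × 13% × 42% = 3.003% of Bluewater Partners LP.
Direct interest in Bluewater Partners LP: 14%.
Chain via Halcyon Foods Inc. → Meridian Mining NL (R3): 57% × 42% × 22% = 5.2668% of Bluewater Partners LP.
Aggregating (R1): 3.003% + 14% + 5.2668% = 22.2698%.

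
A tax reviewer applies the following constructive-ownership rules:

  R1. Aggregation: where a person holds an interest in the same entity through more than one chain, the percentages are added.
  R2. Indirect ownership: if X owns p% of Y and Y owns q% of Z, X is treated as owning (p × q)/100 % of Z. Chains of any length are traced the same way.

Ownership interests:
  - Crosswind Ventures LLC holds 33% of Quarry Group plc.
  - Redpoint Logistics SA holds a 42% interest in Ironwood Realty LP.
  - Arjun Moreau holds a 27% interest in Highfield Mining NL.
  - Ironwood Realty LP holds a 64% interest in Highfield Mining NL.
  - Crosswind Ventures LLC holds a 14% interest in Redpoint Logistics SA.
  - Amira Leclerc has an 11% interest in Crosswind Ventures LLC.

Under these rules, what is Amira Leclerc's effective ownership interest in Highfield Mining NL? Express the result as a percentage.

0.413952%

Chain via Crosswind Ventures LLC → Redpoint Logistics SA → Ironwood Realty LP (R2): 11% × 14% × 42% × 64% = 0.413952% of Highfield Mining NL.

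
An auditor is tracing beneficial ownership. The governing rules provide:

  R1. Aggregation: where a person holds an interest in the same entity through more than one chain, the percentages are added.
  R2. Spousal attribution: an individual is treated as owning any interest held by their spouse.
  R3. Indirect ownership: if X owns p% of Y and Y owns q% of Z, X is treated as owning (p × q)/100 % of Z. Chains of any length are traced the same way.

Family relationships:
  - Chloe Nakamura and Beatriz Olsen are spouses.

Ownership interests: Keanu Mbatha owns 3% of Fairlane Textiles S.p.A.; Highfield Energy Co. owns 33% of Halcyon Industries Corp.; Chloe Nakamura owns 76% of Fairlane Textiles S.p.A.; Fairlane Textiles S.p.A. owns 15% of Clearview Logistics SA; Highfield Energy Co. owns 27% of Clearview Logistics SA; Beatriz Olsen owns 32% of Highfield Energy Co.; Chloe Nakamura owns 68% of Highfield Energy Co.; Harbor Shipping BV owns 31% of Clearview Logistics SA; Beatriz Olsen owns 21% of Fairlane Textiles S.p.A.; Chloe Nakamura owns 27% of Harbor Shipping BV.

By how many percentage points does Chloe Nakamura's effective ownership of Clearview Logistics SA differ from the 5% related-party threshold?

By spousal attribution (R2), Chloe Nakamura is treated as also owning Beatriz Olsen's interest in Highfield Energy Co, giving 68% + 32% = 100%.
By spousal attribution (R2), Chloe Nakamura is treated as also owning Beatriz Olsen's interest in Fairlane Textiles S.p.A, giving 76% + 21% = 97%.
Chain via Highfield Energy Co. (R3): 100% × 27% = 27% of Clearview Logistics SA.
Chain via Harbor Shipping BV (R3): 27% × 31% = 8.37% of Clearview Logistics SA.
Chain via Fairlane Textiles S.p.A. (R3): 97% × 15% = 14.55% of Clearview Logistics SA.
Aggregating (R1): 27% + 8.37% + 14.55% = 49.92%.
49.92% exceeds the 5% threshold by 44.92 percentage points.

44.92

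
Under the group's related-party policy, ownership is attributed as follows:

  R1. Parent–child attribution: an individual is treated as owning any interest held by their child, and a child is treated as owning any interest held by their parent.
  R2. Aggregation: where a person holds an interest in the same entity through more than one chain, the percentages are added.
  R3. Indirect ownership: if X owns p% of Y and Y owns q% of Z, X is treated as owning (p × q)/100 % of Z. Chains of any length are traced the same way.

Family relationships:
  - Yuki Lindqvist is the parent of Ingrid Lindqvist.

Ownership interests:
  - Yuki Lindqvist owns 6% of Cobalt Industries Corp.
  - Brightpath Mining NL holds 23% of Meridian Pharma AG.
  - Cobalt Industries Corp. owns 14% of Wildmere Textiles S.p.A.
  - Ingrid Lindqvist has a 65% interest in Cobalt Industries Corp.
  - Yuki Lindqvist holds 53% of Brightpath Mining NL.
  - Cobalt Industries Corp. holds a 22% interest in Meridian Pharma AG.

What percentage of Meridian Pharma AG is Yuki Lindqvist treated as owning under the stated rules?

By parent–child attribution (R1), Yuki Lindqvist is treated as also owning Ingrid Lindqvist's interest in Cobalt Industries Corp, giving 6% + 65% = 71%.
Chain via Brightpath Mining NL (R3): 53% × 23% = 12.19% of Meridian Pharma AG.
Chain via Cobalt Industries Corp. (R3): 71% × 22% = 15.62% of Meridian Pharma AG.
Aggregating (R2): 12.19% + 15.62% = 27.81%.

27.81%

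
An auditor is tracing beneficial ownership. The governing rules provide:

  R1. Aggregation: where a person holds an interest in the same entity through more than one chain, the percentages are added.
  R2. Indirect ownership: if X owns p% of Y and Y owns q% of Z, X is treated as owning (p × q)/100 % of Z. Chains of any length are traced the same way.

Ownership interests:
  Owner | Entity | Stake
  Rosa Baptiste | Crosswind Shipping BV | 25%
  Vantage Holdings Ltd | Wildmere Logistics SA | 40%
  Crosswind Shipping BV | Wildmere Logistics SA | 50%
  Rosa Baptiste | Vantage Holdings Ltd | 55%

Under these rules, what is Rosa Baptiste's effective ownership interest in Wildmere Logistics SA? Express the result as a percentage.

34.5%

Chain via Crosswind Shipping BV (R2): 25% × 50% = 12.5% of Wildmere Logistics SA.
Chain via Vantage Holdings Ltd (R2): 55% × 40% = 22% of Wildmere Logistics SA.
Aggregating (R1): 12.5% + 22% = 34.5%.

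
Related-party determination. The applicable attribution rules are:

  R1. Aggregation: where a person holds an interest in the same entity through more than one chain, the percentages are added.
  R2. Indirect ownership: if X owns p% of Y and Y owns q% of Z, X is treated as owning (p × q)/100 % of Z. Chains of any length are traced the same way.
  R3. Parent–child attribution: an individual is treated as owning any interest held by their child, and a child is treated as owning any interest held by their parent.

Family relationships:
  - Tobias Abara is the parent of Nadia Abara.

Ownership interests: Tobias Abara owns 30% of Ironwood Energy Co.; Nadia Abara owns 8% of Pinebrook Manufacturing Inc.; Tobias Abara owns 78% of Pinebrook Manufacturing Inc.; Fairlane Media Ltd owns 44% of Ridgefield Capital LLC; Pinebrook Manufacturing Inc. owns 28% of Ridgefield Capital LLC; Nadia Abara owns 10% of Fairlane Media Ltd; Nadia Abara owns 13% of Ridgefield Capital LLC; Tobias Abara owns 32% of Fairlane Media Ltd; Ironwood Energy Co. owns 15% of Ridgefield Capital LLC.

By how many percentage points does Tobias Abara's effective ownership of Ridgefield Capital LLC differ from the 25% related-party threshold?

By parent–child attribution (R3), Tobias Abara is treated as also owning Nadia Abara's interest in Pinebrook Manufacturing Inc, giving 78% + 8% = 86%.
By parent–child attribution (R3), Tobias Abara is treated as also owning Nadia Abara's interest in Fairlane Media Ltd, giving 32% + 10% = 42%.
By parent–child attribution (R3), Tobias Abara is treated as owning Nadia Abara's 13% interest in Ridgefield Capital LLC.
Chain via Pinebrook Manufacturing Inc. (R2): 86% × 28% = 24.08% of Ridgefield Capital LLC.
Chain via Ironwood Energy Co. (R2): 30% × 15% = 4.5% of Ridgefield Capital LLC.
Chain via Fairlane Media Ltd (R2): 42% × 44% = 18.48% of Ridgefield Capital LLC.
Direct interest in Ridgefield Capital LLC: 13%.
Aggregating (R1): 24.08% + 4.5% + 18.48% + 13% = 60.06%.
60.06% exceeds the 25% threshold by 35.06 percentage points.

35.06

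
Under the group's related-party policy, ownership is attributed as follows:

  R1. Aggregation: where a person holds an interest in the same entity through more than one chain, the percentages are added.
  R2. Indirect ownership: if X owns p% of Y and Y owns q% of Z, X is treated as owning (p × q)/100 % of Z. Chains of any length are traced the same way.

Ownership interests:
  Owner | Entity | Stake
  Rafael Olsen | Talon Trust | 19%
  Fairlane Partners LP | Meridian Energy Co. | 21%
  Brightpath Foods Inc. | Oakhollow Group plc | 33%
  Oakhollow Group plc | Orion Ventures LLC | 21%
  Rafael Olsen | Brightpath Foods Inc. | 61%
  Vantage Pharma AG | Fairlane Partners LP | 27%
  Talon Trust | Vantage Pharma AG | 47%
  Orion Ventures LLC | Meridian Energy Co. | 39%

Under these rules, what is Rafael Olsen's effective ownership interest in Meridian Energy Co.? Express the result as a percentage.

2.154978%

Chain via Brightpath Foods Inc. → Oakhollow Group plc → Orion Ventures LLC (R2): 61% × 33% × 21% × 39% = 1.648647% of Meridian Energy Co.
Chain via Talon Trust → Vantage Pharma AG → Fairlane Partners LP (R2): 19% × 47% × 27% × 21% = 0.506331% of Meridian Energy Co.
Aggregating (R1): 1.648647% + 0.506331% = 2.154978%.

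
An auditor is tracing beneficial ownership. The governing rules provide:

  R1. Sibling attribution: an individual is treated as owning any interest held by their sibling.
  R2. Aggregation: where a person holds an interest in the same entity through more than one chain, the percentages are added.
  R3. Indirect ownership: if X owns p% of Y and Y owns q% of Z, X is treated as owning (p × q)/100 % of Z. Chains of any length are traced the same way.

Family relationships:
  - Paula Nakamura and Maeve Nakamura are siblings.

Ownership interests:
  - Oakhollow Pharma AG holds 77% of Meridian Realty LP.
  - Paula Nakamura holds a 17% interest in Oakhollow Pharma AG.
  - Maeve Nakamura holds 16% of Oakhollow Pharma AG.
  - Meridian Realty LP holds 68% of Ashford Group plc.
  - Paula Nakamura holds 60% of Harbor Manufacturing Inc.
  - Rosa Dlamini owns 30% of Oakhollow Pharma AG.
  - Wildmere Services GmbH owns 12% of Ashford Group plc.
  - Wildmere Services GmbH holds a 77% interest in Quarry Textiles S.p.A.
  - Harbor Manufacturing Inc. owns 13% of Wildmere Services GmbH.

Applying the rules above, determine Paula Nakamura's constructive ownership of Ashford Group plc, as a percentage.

By sibling attribution (R1), Paula Nakamura is treated as also owning Maeve Nakamura's interest in Oakhollow Pharma AG, giving 17% + 16% = 33%.
Chain via Harbor Manufacturing Inc. → Wildmere Services GmbH (R3): 60% × 13% × 12% = 0.936% of Ashford Group plc.
Chain via Oakhollow Pharma AG → Meridian Realty LP (R3): 33% × 77% × 68% = 17.2788% of Ashford Group plc.
Aggregating (R2): 0.936% + 17.2788% = 18.2148%.

18.2148%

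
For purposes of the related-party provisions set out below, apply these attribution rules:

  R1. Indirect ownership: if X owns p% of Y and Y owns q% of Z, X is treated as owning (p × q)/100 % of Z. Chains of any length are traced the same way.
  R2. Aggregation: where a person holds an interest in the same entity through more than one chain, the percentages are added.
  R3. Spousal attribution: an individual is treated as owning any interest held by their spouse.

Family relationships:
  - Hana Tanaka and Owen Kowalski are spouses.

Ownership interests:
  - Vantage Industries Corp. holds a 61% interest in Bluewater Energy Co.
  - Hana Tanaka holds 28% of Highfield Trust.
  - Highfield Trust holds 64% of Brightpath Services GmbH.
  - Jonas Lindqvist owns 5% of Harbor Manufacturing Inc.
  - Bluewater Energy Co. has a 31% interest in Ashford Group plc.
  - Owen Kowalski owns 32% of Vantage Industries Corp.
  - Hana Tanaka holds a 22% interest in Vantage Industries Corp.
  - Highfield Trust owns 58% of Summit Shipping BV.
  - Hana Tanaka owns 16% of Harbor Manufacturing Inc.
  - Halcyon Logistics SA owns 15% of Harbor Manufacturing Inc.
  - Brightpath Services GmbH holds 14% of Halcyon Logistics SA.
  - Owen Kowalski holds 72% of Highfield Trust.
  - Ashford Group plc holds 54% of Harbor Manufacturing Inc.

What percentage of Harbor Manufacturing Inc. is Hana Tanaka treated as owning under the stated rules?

22.858156%

By spousal attribution (R3), Hana Tanaka is treated as also owning Owen Kowalski's interest in Vantage Industries Corp, giving 22% + 32% = 54%.
By spousal attribution (R3), Hana Tanaka is treated as also owning Owen Kowalski's interest in Highfield Trust, giving 28% + 72% = 100%.
Chain via Vantage Industries Corp. → Bluewater Energy Co. → Ashford Group plc (R1): 54% × 61% × 31% × 54% = 5.514156% of Harbor Manufacturing Inc.
Chain via Highfield Trust → Brightpath Services GmbH → Halcyon Logistics SA (R1): 100% × 64% × 14% × 15% = 1.344% of Harbor Manufacturing Inc.
Direct interest in Harbor Manufacturing Inc: 16%.
Aggregating (R2): 5.514156% + 1.344% + 16% = 22.858156%.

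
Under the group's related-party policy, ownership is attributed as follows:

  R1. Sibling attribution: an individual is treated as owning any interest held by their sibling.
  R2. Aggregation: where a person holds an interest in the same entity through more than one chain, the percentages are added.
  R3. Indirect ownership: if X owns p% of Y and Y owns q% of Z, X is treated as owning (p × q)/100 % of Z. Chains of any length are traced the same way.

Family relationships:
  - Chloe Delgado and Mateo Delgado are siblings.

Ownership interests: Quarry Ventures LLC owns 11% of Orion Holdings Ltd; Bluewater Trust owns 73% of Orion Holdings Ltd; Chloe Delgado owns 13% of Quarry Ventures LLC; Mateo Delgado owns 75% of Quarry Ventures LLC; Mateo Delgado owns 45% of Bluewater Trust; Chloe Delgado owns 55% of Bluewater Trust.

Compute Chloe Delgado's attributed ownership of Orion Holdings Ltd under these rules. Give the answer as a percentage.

By sibling attribution (R1), Chloe Delgado is treated as also owning Mateo Delgado's interest in Quarry Ventures LLC, giving 13% + 75% = 88%.
By sibling attribution (R1), Chloe Delgado is treated as also owning Mateo Delgado's interest in Bluewater Trust, giving 55% + 45% = 100%.
Chain via Quarry Ventures LLC (R3): 88% × 11% = 9.68% of Orion Holdings Ltd.
Chain via Bluewater Trust (R3): 100% × 73% = 73% of Orion Holdings Ltd.
Aggregating (R2): 9.68% + 73% = 82.68%.

82.68%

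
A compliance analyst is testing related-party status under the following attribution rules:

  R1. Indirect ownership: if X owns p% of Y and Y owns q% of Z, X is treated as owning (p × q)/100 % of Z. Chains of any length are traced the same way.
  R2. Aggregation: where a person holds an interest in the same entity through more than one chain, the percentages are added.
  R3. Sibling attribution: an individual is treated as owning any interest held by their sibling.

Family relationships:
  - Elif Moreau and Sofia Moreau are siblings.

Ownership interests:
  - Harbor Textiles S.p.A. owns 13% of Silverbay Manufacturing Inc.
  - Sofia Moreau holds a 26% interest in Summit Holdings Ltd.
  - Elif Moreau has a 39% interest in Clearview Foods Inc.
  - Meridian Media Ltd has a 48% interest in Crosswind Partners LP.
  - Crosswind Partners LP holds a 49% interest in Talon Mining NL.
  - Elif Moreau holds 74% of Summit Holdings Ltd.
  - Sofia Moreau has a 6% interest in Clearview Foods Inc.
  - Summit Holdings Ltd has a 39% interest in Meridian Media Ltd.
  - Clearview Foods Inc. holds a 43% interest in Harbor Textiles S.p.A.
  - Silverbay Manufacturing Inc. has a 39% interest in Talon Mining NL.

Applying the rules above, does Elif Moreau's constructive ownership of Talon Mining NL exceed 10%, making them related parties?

By sibling attribution (R3), Elif Moreau is treated as also owning Sofia Moreau's interest in Clearview Foods Inc, giving 39% + 6% = 45%.
By sibling attribution (R3), Elif Moreau is treated as also owning Sofia Moreau's interest in Summit Holdings Ltd, giving 74% + 26% = 100%.
Chain via Clearview Foods Inc. → Harbor Textiles S.p.A. → Silverbay Manufacturing Inc. (R1): 45% × 43% × 13% × 39% = 0.981045% of Talon Mining NL.
Chain via Summit Holdings Ltd → Meridian Media Ltd → Crosswind Partners LP (R1): 100% × 39% × 48% × 49% = 9.1728% of Talon Mining NL.
Aggregating (R2): 0.981045% + 9.1728% = 10.153845%.
10.153845% exceeds the 10% threshold, so Elif is a related party to Talon Mining NL.

Yes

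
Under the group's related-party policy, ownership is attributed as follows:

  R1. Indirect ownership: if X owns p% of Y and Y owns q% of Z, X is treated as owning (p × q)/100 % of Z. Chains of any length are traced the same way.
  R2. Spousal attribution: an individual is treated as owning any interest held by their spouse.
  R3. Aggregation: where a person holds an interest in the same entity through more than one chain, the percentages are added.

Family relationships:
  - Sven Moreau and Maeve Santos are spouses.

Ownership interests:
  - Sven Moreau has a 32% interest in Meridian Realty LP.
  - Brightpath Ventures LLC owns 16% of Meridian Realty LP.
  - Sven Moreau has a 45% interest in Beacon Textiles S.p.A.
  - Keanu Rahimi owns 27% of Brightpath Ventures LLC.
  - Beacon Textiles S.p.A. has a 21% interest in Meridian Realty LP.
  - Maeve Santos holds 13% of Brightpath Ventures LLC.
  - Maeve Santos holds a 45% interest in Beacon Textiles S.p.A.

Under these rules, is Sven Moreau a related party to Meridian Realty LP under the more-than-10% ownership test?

By spousal attribution (R2), Sven Moreau is treated as also owning Maeve Santos's interest in Beacon Textiles S.p.A, giving 45% + 45% = 90%.
By spousal attribution (R2), Sven Moreau is treated as owning Maeve Santos's 13% interest in Brightpath Ventures LLC.
Chain via Beacon Textiles S.p.A. (R1): 90% × 21% = 18.9% of Meridian Realty LP.
Direct interest in Meridian Realty LP: 32%.
Chain via Brightpath Ventures LLC (R1): 13% × 16% = 2.08% of Meridian Realty LP.
Aggregating (R3): 18.9% + 32% + 2.08% = 52.98%.
52.98% exceeds the 10% threshold, so Sven is a related party to Meridian Realty LP.

Yes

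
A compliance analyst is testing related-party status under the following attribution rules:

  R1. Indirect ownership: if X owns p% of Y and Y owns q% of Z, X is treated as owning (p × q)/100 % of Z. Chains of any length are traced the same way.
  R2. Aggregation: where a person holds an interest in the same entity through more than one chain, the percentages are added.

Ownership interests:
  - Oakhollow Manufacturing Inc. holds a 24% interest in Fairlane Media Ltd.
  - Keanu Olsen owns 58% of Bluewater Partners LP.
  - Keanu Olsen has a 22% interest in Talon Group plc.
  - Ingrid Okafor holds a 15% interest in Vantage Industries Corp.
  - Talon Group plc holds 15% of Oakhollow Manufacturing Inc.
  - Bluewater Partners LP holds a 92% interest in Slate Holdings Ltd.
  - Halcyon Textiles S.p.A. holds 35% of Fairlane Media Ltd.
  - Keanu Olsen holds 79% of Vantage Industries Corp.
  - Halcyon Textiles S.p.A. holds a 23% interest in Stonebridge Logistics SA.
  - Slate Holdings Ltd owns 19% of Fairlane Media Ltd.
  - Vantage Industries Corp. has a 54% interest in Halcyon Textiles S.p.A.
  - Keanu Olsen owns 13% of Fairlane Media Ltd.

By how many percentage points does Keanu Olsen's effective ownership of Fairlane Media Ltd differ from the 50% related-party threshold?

11.1386

Chain via Bluewater Partners LP → Slate Holdings Ltd (R1): 58% × 92% × 19% = 10.1384% of Fairlane Media Ltd.
Chain via Vantage Industries Corp. → Halcyon Textiles S.p.A. (R1): 79% × 54% × 35% = 14.931% of Fairlane Media Ltd.
Chain via Talon Group plc → Oakhollow Manufacturing Inc. (R1): 22% × 15% × 24% = 0.792% of Fairlane Media Ltd.
Direct interest in Fairlane Media Ltd: 13%.
Aggregating (R2): 10.1384% + 14.931% + 0.792% + 13% = 38.8614%.
38.8614% falls short of the 50% threshold by 11.1386 percentage points.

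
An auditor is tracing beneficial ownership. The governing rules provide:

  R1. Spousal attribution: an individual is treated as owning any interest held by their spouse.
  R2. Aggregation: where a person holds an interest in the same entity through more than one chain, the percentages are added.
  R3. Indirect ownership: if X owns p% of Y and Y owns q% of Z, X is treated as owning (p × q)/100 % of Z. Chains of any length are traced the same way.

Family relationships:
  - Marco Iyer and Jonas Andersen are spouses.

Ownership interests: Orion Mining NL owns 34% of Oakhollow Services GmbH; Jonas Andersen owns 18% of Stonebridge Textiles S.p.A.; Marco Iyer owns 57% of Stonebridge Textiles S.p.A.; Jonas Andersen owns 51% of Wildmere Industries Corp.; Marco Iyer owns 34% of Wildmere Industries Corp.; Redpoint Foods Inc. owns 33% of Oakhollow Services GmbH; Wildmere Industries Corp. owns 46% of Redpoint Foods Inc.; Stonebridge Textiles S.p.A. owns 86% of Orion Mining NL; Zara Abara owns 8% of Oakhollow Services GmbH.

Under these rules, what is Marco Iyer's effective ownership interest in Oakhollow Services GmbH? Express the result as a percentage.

34.833%

By spousal attribution (R1), Marco Iyer is treated as also owning Jonas Andersen's interest in Wildmere Industries Corp, giving 34% + 51% = 85%.
By spousal attribution (R1), Marco Iyer is treated as also owning Jonas Andersen's interest in Stonebridge Textiles S.p.A, giving 57% + 18% = 75%.
Chain via Wildmere Industries Corp. → Redpoint Foods Inc. (R3): 85% × 46% × 33% = 12.903% of Oakhollow Services GmbH.
Chain via Stonebridge Textiles S.p.A. → Orion Mining NL (R3): 75% × 86% × 34% = 21.93% of Oakhollow Services GmbH.
Aggregating (R2): 12.903% + 21.93% = 34.833%.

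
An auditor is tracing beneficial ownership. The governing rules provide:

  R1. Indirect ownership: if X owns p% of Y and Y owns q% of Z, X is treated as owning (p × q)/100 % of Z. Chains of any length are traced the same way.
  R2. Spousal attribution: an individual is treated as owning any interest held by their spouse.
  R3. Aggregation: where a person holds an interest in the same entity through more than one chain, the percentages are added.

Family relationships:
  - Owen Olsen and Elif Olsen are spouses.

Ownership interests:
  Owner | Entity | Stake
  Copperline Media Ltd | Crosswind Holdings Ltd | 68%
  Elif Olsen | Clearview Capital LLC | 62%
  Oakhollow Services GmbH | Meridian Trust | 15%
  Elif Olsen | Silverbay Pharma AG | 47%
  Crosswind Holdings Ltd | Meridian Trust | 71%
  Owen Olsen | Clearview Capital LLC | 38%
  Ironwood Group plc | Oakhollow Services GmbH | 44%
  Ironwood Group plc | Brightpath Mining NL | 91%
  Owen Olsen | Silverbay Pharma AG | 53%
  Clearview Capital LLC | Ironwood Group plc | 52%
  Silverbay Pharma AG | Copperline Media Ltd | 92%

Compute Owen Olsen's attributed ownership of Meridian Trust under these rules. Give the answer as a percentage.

47.8496%

By spousal attribution (R2), Owen Olsen is treated as also owning Elif Olsen's interest in Silverbay Pharma AG, giving 53% + 47% = 100%.
By spousal attribution (R2), Owen Olsen is treated as also owning Elif Olsen's interest in Clearview Capital LLC, giving 38% + 62% = 100%.
Chain via Silverbay Pharma AG → Copperline Media Ltd → Crosswind Holdings Ltd (R1): 100% × 92% × 68% × 71% = 44.4176% of Meridian Trust.
Chain via Clearview Capital LLC → Ironwood Group plc → Oakhollow Services GmbH (R1): 100% × 52% × 44% × 15% = 3.432% of Meridian Trust.
Aggregating (R3): 44.4176% + 3.432% = 47.8496%.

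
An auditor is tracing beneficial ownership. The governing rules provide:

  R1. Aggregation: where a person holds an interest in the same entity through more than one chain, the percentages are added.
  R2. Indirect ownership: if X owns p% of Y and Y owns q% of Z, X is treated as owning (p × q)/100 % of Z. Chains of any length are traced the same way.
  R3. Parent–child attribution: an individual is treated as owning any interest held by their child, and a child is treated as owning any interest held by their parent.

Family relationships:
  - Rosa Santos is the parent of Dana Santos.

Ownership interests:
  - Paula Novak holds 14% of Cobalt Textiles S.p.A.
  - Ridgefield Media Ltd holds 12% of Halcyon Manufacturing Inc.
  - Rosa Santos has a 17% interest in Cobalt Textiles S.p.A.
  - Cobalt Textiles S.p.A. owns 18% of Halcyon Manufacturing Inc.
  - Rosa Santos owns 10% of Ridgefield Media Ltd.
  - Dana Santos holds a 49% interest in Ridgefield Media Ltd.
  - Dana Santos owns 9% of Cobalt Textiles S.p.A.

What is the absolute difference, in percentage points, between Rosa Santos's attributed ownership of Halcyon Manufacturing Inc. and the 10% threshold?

1.76

By parent–child attribution (R3), Rosa Santos is treated as also owning Dana Santos's interest in Ridgefield Media Ltd, giving 10% + 49% = 59%.
By parent–child attribution (R3), Rosa Santos is treated as also owning Dana Santos's interest in Cobalt Textiles S.p.A, giving 17% + 9% = 26%.
Chain via Ridgefield Media Ltd (R2): 59% × 12% = 7.08% of Halcyon Manufacturing Inc.
Chain via Cobalt Textiles S.p.A. (R2): 26% × 18% = 4.68% of Halcyon Manufacturing Inc.
Aggregating (R1): 7.08% + 4.68% = 11.76%.
11.76% exceeds the 10% threshold by 1.76 percentage points.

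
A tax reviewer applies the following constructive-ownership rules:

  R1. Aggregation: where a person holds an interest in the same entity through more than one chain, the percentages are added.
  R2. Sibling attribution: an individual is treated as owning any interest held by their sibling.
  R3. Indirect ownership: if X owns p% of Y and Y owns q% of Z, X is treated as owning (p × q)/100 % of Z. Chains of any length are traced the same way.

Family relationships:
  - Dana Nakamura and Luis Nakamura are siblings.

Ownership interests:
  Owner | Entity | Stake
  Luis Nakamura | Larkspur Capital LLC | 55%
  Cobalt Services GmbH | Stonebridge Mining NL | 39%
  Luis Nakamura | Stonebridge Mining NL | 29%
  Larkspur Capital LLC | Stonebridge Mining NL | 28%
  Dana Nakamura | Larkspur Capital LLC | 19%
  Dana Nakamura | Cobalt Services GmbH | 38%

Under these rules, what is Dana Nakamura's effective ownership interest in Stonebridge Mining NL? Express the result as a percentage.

64.54%

By sibling attribution (R2), Dana Nakamura is treated as also owning Luis Nakamura's interest in Larkspur Capital LLC, giving 19% + 55% = 74%.
By sibling attribution (R2), Dana Nakamura is treated as owning Luis Nakamura's 29% interest in Stonebridge Mining NL.
Chain via Cobalt Services GmbH (R3): 38% × 39% = 14.82% of Stonebridge Mining NL.
Chain via Larkspur Capital LLC (R3): 74% × 28% = 20.72% of Stonebridge Mining NL.
Direct interest in Stonebridge Mining NL: 29%.
Aggregating (R1): 14.82% + 20.72% + 29% = 64.54%.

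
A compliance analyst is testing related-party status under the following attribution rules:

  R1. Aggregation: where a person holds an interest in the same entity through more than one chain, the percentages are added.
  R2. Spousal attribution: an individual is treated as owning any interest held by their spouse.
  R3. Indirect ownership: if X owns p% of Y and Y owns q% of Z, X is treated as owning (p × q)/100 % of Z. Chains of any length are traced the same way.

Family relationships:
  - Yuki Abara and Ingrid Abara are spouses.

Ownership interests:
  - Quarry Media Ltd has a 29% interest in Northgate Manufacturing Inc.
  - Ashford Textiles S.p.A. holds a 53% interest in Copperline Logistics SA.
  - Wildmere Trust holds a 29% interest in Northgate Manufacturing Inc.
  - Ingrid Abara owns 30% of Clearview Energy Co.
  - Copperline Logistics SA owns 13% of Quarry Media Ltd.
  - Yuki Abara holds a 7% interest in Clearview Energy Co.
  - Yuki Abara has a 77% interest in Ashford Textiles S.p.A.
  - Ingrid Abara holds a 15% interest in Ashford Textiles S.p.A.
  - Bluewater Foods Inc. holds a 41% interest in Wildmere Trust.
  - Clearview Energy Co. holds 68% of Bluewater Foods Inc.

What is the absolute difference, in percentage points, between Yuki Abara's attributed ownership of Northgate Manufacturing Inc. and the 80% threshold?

75.170224

By spousal attribution (R2), Yuki Abara is treated as also owning Ingrid Abara's interest in Clearview Energy Co, giving 7% + 30% = 37%.
By spousal attribution (R2), Yuki Abara is treated as also owning Ingrid Abara's interest in Ashford Textiles S.p.A, giving 77% + 15% = 92%.
Chain via Clearview Energy Co. → Bluewater Foods Inc. → Wildmere Trust (R3): 37% × 68% × 41% × 29% = 2.991524% of Northgate Manufacturing Inc.
Chain via Ashford Textiles S.p.A. → Copperline Logistics SA → Quarry Media Ltd (R3): 92% × 53% × 13% × 29% = 1.838252% of Northgate Manufacturing Inc.
Aggregating (R1): 2.991524% + 1.838252% = 4.829776%.
4.829776% falls short of the 80% threshold by 75.170224 percentage points.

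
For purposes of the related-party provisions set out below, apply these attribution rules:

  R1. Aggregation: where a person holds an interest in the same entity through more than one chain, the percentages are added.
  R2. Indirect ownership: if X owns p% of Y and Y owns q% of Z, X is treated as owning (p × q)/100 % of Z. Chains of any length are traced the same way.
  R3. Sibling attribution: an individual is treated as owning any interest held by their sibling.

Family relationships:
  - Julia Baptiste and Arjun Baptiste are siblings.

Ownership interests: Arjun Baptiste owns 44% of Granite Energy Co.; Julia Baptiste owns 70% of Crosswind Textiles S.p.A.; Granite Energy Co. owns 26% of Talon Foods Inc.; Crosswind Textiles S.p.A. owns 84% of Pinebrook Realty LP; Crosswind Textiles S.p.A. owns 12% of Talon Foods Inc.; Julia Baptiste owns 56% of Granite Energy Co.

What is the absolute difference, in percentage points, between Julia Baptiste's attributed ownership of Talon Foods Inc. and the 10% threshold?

24.4

By sibling attribution (R3), Julia Baptiste is treated as also owning Arjun Baptiste's interest in Granite Energy Co, giving 56% + 44% = 100%.
Chain via Crosswind Textiles S.p.A. (R2): 70% × 12% = 8.4% of Talon Foods Inc.
Chain via Granite Energy Co. (R2): 100% × 26% = 26% of Talon Foods Inc.
Aggregating (R1): 8.4% + 26% = 34.4%.
34.4% exceeds the 10% threshold by 24.4 percentage points.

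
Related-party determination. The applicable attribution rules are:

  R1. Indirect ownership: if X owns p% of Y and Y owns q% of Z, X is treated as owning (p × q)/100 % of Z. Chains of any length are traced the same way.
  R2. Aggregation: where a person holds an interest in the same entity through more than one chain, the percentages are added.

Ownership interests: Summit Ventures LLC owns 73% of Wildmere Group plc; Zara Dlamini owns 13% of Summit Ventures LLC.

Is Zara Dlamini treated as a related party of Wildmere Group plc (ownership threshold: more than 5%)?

Chain via Summit Ventures LLC (R1): 13% × 73% = 9.49% of Wildmere Group plc.
9.49% exceeds the 5% threshold, so Zara is a related party to Wildmere Group plc.

Yes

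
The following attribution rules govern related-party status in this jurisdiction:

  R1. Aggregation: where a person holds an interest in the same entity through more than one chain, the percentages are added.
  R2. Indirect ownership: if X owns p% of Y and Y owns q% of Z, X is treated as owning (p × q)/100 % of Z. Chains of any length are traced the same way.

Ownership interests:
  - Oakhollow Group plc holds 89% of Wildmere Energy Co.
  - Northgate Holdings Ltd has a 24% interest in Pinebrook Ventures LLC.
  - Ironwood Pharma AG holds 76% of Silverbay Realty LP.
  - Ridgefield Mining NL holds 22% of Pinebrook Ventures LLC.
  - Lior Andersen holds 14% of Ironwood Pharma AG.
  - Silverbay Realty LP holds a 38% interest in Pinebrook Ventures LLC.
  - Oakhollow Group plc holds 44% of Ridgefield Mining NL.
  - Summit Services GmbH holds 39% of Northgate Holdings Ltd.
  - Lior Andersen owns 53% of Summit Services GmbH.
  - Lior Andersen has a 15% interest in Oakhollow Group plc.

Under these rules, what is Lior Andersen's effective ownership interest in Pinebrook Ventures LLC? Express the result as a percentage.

10.456%

Chain via Summit Services GmbH → Northgate Holdings Ltd (R2): 53% × 39% × 24% = 4.9608% of Pinebrook Ventures LLC.
Chain via Ironwood Pharma AG → Silverbay Realty LP (R2): 14% × 76% × 38% = 4.0432% of Pinebrook Ventures LLC.
Chain via Oakhollow Group plc → Ridgefield Mining NL (R2): 15% × 44% × 22% = 1.452% of Pinebrook Ventures LLC.
Aggregating (R1): 4.9608% + 4.0432% + 1.452% = 10.456%.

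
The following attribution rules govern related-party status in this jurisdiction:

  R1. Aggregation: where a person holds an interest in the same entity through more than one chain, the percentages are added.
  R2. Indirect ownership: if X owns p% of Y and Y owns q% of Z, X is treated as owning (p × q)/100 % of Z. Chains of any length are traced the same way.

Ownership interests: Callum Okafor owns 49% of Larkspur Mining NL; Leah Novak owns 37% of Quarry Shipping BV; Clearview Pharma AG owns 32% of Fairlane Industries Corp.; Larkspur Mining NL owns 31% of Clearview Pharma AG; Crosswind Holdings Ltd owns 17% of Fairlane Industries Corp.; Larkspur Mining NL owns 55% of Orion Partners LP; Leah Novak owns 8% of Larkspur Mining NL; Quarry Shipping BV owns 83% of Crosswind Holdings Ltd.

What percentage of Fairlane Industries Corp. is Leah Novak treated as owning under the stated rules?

Chain via Quarry Shipping BV → Crosswind Holdings Ltd (R2): 37% × 83% × 17% = 5.2207% of Fairlane Industries Corp.
Chain via Larkspur Mining NL → Clearview Pharma AG (R2): 8% × 31% × 32% = 0.7936% of Fairlane Industries Corp.
Aggregating (R1): 5.2207% + 0.7936% = 6.0143%.

6.0143%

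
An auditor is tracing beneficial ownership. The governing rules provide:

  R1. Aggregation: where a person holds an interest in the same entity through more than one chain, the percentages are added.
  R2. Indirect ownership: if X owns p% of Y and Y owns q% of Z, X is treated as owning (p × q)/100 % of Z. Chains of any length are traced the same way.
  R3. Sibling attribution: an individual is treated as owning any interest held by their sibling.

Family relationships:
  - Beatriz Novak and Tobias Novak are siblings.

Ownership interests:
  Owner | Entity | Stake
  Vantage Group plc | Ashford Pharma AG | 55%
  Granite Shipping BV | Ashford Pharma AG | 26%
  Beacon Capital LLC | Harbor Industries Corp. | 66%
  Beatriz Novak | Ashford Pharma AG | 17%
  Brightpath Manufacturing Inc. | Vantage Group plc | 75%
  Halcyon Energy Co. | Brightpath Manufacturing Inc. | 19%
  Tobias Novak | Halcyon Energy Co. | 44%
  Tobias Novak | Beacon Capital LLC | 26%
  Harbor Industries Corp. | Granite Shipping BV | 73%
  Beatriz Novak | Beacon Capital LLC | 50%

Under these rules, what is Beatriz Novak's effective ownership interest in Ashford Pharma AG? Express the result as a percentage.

By sibling attribution (R3), Beatriz Novak is treated as also owning Tobias Novak's interest in Beacon Capital LLC, giving 50% + 26% = 76%.
By sibling attribution (R3), Beatriz Novak is treated as owning Tobias Novak's 44% interest in Halcyon Energy Co.
Chain via Beacon Capital LLC → Harbor Industries Corp. → Granite Shipping BV (R2): 76% × 66% × 73% × 26% = 9.520368% of Ashford Pharma AG.
Direct interest in Ashford Pharma AG: 17%.
Chain via Halcyon Energy Co. → Brightpath Manufacturing Inc. → Vantage Group plc (R2): 44% × 19% × 75% × 55% = 3.4485% of Ashford Pharma AG.
Aggregating (R1): 9.520368% + 17% + 3.4485% = 29.968868%.

29.968868%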